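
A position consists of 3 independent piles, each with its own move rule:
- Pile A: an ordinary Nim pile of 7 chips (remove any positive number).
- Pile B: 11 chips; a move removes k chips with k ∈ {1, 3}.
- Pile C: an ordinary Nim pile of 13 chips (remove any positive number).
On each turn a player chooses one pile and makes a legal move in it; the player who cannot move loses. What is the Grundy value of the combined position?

Pile A is a plain Nim pile of size 7, so its Grundy value is 7.
Build the Grundy sequence for pile B with g(k) = mex{g(k−s) : s ∈ {1, 3}, s ≤ k}:
k:     0  1  2  3  4  5  6  7  8  9 10 11
g(k):  0  1  0  1  0  1  0  1  0  1  0  1
So g(11) = 1.
Pile C is a plain Nim pile of size 13, so its Grundy value is 13.
The value of a disjunctive sum is the nim-sum of the parts.
Combined value = 7 ⊕ 1 ⊕ 13 = 11.

11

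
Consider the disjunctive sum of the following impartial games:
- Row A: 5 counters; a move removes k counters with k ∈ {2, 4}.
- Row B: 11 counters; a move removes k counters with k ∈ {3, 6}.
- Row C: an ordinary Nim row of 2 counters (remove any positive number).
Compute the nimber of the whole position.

0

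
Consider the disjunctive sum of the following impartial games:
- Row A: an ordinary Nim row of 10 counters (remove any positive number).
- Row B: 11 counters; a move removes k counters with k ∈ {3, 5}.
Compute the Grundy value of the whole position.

11

Row A is a plain Nim row of size 10, so its Grundy value is 10.
For row B, compute g(0), g(1), … with moves {3, 5}:
k:     0  1  2  3  4  5  6  7  8  9 10 11
g(k):  0  0  0  1  1  1  2  2  0  0  0  1
So g(11) = 1.
By the Sprague-Grundy theorem, the Grundy value of a sum of independent games is the XOR of the component values.
Combined value = 10 ⊕ 1 = 11.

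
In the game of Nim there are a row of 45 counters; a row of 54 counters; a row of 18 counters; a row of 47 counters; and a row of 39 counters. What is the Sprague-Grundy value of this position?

1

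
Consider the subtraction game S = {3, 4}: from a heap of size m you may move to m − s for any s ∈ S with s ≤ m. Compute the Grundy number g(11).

Build the Grundy sequence with g(k) = mex{g(k−s) : s ∈ {3, 4}, s ≤ k}:
k:     0  1  2  3  4  5  6  7  8  9 10 11
g(k):  0  0  0  1  1  1  2  0  0  0  1  1
So g(11) = 1.

1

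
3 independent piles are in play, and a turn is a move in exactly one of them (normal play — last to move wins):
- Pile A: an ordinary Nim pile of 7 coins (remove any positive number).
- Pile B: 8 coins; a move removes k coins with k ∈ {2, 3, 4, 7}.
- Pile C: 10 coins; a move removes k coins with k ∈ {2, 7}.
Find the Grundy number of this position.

6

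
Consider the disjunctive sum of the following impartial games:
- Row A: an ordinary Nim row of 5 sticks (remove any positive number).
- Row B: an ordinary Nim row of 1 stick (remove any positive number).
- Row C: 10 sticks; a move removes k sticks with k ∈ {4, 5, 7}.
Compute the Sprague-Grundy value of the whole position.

Row A is a plain Nim row of size 5, so its Grundy value is 5.
Row B is a plain Nim row of size 1, so its Grundy value is 1.
Build the Grundy sequence for row C with g(k) = mex{g(k−s) : s ∈ {4, 5, 7}, s ≤ k}:
k:     0  1  2  3  4  5  6  7  8  9 10
g(k):  0  0  0  0  1  1  1  1  2  2  2
So g(10) = 2.
By the Sprague-Grundy theorem, the Grundy value of a sum of independent games is the XOR of the component values.
Combined value = 5 XOR 1 XOR 2 = 6.

6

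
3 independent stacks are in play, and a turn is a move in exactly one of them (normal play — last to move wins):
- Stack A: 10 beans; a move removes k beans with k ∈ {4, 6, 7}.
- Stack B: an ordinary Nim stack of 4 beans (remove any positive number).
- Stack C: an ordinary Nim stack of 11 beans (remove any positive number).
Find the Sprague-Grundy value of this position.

13

Build the Grundy sequence for stack A with g(k) = mex{g(k−s) : s ∈ {4, 6, 7}, s ≤ k}:
k:     0  1  2  3  4  5  6  7  8  9 10
g(k):  0  0  0  0  1  1  1  1  2  2  2
So g(10) = 2.
Stack B is a plain Nim stack of size 4, so its Grundy value is 4.
Stack C is a plain Nim stack of size 11, so its Grundy value is 11.
The value of a disjunctive sum is the nim-sum of the parts.
Combined value = 2 XOR 4 XOR 11 = 13.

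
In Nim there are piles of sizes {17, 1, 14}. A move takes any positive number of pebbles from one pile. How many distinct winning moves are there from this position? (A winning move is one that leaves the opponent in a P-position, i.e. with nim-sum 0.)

Nim-sum: 17 XOR 1 XOR 14 = 30.
The overall nim-sum is X = 30. A pile of size p has a winning move iff p XOR X < p (reduce it to p XOR X).
  17: 17 XOR 30 = 15 < 17 — winning move (to 15).
  1: 1 XOR 30 = 31 ≥ 1 — no move.
  14: 14 XOR 30 = 16 ≥ 14 — no move.
That gives 1 winning move.

1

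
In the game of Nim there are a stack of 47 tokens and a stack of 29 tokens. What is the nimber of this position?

Compute the nim-sum pairwise:
47 ⊕ 29 = 50

50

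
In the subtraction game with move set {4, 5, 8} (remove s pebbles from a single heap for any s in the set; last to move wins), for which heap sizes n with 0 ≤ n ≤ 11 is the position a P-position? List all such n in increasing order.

0, 1, 2, 3

Grundy values for subtraction set {4, 5, 8}:
k:     0  1  2  3  4  5  6  7  8  9 10 11
g(k):  0  0  0  0  1  1  1  1  2  2  2  2
The P-positions (g = 0) in 0..11 are 0, 1, 2, 3.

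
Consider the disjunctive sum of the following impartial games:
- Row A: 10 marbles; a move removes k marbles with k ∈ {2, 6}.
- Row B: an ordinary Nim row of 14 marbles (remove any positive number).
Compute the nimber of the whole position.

Grundy values for row A (subtraction set {2, 6}):
g(0) = mex{} = 0
g(1) = mex{} = 0
g(2) = mex{0} = 1
g(3) = mex{0} = 1
g(4) = mex{1} = 0
g(5) = mex{1} = 0
g(6) = mex{0} = 1
g(7) = mex{0} = 1
g(8) = mex{1} = 0
g(9) = mex{1} = 0
g(10) = mex{0} = 1
So g(10) = 1.
Row B is a plain Nim row of size 14, so its Grundy value is 14.
The value of a disjunctive sum is the nim-sum of the parts.
Combined value = 1 XOR 14 = 15.

15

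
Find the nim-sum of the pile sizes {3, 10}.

Compute the nim-sum pairwise:
3 ⊕ 10 = 9

9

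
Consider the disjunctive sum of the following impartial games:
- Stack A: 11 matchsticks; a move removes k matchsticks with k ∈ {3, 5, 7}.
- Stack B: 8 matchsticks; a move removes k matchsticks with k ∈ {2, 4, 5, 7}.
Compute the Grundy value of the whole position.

For stack A, compute g(0), g(1), … with moves {3, 5, 7}:
k:     0  1  2  3  4  5  6  7  8  9 10 11
g(k):  0  0  0  1  1  1  2  2  2  3  0  0
So g(11) = 0.
Grundy values for stack B (subtraction set {2, 4, 5, 7}):
k:     0  1  2  3  4  5  6  7  8
g(k):  0  0  1  1  2  2  3  3  4
So g(8) = 4.
By the Sprague-Grundy theorem, the Grundy value of a sum of independent games is the XOR of the component values.
Combined value = 0 ⊕ 4 = 4.

4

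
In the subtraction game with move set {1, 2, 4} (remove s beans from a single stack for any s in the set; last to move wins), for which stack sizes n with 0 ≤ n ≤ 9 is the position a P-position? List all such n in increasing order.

Compute g(0), g(1), … for moves {1, 2, 4}:
k:     0  1  2  3  4  5  6  7  8  9
g(k):  0  1  2  0  1  2  0  1  2  0
The P-positions (g = 0) in 0..9 are 0, 3, 6, 9.

0, 3, 6, 9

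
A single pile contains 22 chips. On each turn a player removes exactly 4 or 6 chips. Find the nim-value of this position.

0

Compute g(0), g(1), … for moves {4, 6}:
k:     0  1  2  3  4  5  6  7  8  9 10 11 12 13 14 15 16 17 18 19 20 21 22
g(k):  0  0  0  0  1  1  1  1  2  2  0  0  0  0  1  1  1  1  2  2  0  0  0
So g(22) = 0.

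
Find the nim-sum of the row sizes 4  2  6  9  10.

Compute the nim-sum pairwise:
4 ^ 2 = 6
6 ^ 6 = 0
0 ^ 9 = 9
9 ^ 10 = 3

3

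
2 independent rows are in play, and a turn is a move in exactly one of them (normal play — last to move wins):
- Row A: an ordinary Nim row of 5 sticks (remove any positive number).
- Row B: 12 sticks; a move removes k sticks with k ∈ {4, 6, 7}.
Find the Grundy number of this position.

Row A is a plain Nim row of size 5, so its Grundy value is 5.
For row B, compute g(0), g(1), … with moves {4, 6, 7}:
k:     0  1  2  3  4  5  6  7  8  9 10 11 12
g(k):  0  0  0  0  1  1  1  1  2  2  2  0  0
So g(12) = 0.
By the Sprague-Grundy theorem, the Grundy value of a sum of independent games is the XOR of the component values.
Combined value = 5 ⊕ 0 = 5.

5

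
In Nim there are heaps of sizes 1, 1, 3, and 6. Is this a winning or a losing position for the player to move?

Winning position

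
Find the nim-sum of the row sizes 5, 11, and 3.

13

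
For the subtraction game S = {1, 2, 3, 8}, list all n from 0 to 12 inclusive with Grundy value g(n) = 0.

0, 4, 9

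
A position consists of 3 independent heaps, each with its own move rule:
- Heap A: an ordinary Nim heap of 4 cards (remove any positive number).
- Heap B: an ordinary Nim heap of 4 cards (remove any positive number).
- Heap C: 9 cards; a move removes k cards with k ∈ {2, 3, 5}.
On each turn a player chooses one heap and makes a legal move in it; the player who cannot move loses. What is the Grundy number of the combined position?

1

Heap A is a plain Nim heap of size 4, so its Grundy value is 4.
Heap B is a plain Nim heap of size 4, so its Grundy value is 4.
For heap C, compute g(0), g(1), … with moves {2, 3, 5}:
k:     0  1  2  3  4  5  6  7  8  9
g(k):  0  0  1  1  2  2  3  0  0  1
So g(9) = 1.
By the Sprague-Grundy theorem, the Grundy value of a sum of independent games is the XOR of the component values.
Combined value = 4 XOR 4 XOR 1 = 1.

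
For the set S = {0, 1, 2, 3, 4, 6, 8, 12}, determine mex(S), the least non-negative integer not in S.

5

The values 0, 1, 2, 3, 4 are all present; 5 is the first non-negative integer missing from the set.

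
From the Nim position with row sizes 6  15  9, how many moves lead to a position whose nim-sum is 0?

Compute the nim-sum pairwise:
6 XOR 15 = 9
9 XOR 9 = 0
The nim-sum is already 0, so every move leaves a nonzero nim-sum — there are no winning moves.

0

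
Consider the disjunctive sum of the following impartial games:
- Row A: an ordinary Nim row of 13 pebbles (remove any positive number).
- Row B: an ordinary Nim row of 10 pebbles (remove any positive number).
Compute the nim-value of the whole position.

7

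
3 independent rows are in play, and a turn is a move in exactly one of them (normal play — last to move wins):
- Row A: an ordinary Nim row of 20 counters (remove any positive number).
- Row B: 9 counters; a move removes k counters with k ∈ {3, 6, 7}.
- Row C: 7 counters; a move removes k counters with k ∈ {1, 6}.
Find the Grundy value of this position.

Row A is a plain Nim row of size 20, so its Grundy value is 20.
Build the Grundy sequence for row B with g(k) = mex{g(k−s) : s ∈ {3, 6, 7}, s ≤ k}:
k:     0  1  2  3  4  5  6  7  8  9
g(k):  0  0  0  1  1  1  2  2  2  3
So g(9) = 3.
For row C, compute g(0), g(1), … with moves {1, 6}:
g(0) = mex{} = 0
g(1) = mex{0} = 1
g(2) = mex{1} = 0
g(3) = mex{0} = 1
g(4) = mex{1} = 0
g(5) = mex{0} = 1
g(6) = mex{0,1} = 2
g(7) = mex{1,2} = 0
So g(7) = 0.
The value of a disjunctive sum is the nim-sum of the parts.
Combined value = 20 XOR 3 XOR 0 = 23.

23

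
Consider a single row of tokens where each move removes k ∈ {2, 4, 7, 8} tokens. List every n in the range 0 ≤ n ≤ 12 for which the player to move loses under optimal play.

0, 1, 6, 11, 12

Compute g(0), g(1), … for moves {2, 4, 7, 8}:
k:     0  1  2  3  4  5  6  7  8  9 10 11 12
g(k):  0  0  1  1  2  2  0  3  1  4  2  0  0
The P-positions (g = 0) in 0..12 are 0, 1, 6, 11, 12.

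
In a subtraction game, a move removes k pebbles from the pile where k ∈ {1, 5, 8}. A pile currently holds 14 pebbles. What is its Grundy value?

Build the Grundy sequence with g(k) = mex{g(k−s) : s ∈ {1, 5, 8}, s ≤ k}:
g(0) = mex{} = 0
g(1) = mex{0} = 1
g(2) = mex{1} = 0
g(3) = mex{0} = 1
g(4) = mex{1} = 0
g(5) = mex{0} = 1
g(6) = mex{1} = 0
g(7) = mex{0} = 1
g(8) = mex{0,1} = 2
g(9) = mex{0,1,2} = 3
g(10) = mex{0,1,3} = 2
g(11) = mex{0,1,2} = 3
g(12) = mex{0,1,3} = 2
g(13) = mex{1,2} = 0
g(14) = mex{0,3} = 1
So g(14) = 1.

1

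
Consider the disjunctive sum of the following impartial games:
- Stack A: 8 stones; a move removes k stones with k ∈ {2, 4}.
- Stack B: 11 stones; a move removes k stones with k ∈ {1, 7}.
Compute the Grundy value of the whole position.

0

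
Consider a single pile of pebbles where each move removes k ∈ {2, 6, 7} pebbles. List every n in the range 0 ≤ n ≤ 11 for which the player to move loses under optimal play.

0, 1, 4, 5, 9

Compute g(0), g(1), … for moves {2, 6, 7}:
k:     0  1  2  3  4  5  6  7  8  9 10 11
g(k):  0  0  1  1  0  0  1  1  2  0  3  1
The P-positions (g = 0) in 0..11 are 0, 1, 4, 5, 9.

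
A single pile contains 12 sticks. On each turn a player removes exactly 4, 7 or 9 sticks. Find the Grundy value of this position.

3

Compute g(0), g(1), … for moves {4, 7, 9}:
g(0) = mex{} = 0
g(1) = mex{} = 0
g(2) = mex{} = 0
g(3) = mex{} = 0
g(4) = mex{0} = 1
g(5) = mex{0} = 1
g(6) = mex{0} = 1
g(7) = mex{0} = 1
g(8) = mex{0,1} = 2
g(9) = mex{0,1} = 2
g(10) = mex{0,1} = 2
g(11) = mex{0,1} = 2
g(12) = mex{0,1,2} = 3
So g(12) = 3.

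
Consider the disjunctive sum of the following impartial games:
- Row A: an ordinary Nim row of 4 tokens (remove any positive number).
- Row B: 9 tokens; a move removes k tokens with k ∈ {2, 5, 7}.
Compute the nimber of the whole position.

Row A is a plain Nim row of size 4, so its Grundy value is 4.
Build the Grundy sequence for row B with g(k) = mex{g(k−s) : s ∈ {2, 5, 7}, s ≤ k}:
g(0) = mex{} = 0
g(1) = mex{} = 0
g(2) = mex{0} = 1
g(3) = mex{0} = 1
g(4) = mex{1} = 0
g(5) = mex{0,1} = 2
g(6) = mex{0} = 1
g(7) = mex{0,1,2} = 3
g(8) = mex{0,1} = 2
g(9) = mex{0,1,3} = 2
So g(9) = 2.
The value of a disjunctive sum is the nim-sum of the parts.
Combined value = 4 ⊕ 2 = 6.

6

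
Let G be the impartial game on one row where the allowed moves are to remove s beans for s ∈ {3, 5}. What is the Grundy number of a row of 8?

Compute g(0), g(1), … for moves {3, 5}:
g(0) = mex{} = 0
g(1) = mex{} = 0
g(2) = mex{} = 0
g(3) = mex{0} = 1
g(4) = mex{0} = 1
g(5) = mex{0} = 1
g(6) = mex{0,1} = 2
g(7) = mex{0,1} = 2
g(8) = mex{1} = 0
So g(8) = 0.

0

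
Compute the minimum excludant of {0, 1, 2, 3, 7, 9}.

4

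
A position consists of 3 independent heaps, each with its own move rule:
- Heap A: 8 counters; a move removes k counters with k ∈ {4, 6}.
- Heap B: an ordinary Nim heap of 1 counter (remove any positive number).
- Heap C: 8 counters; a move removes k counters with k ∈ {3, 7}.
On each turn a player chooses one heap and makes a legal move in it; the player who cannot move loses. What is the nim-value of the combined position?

1

Grundy values for heap A (subtraction set {4, 6}):
k:     0  1  2  3  4  5  6  7  8
g(k):  0  0  0  0  1  1  1  1  2
So g(8) = 2.
Heap B is a plain Nim heap of size 1, so its Grundy value is 1.
Build the Grundy sequence for heap C with g(k) = mex{g(k−s) : s ∈ {3, 7}, s ≤ k}:
k:     0  1  2  3  4  5  6  7  8
g(k):  0  0  0  1  1  1  0  2  2
So g(8) = 2.
By the Sprague-Grundy theorem, the Grundy value of a sum of independent games is the XOR of the component values.
Combined value = 2 ⊕ 1 ⊕ 2 = 1.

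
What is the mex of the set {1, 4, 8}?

0

0 is not in the set, so the mex is 0.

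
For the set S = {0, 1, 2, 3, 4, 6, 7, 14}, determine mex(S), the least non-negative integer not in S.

5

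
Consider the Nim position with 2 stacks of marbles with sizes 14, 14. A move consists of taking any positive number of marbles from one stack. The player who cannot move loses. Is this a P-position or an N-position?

P-position

Nim-sum: 14 ^ 14 = 0.
The nim-sum is 0, so this is a P-position: the player to move is in a losing position under optimal play.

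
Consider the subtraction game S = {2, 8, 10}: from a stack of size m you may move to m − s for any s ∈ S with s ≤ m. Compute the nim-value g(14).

3

Grundy values for subtraction set {2, 8, 10}:
g(0) = mex{} = 0
g(1) = mex{} = 0
g(2) = mex{0} = 1
g(3) = mex{0} = 1
g(4) = mex{1} = 0
g(5) = mex{1} = 0
g(6) = mex{0} = 1
g(7) = mex{0} = 1
g(8) = mex{0,1} = 2
g(9) = mex{0,1} = 2
g(10) = mex{0,1,2} = 3
g(11) = mex{0,1,2} = 3
g(12) = mex{0,1,3} = 2
g(13) = mex{0,1,3} = 2
g(14) = mex{0,1,2} = 3
So g(14) = 3.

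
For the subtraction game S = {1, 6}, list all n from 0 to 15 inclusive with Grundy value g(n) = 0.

0, 2, 4, 7, 9, 11, 14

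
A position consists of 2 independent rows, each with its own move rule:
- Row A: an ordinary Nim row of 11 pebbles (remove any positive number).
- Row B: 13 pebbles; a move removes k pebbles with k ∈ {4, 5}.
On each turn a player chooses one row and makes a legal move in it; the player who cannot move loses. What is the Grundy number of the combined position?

10

Row A is a plain Nim row of size 11, so its Grundy value is 11.
Build the Grundy sequence for row B with g(k) = mex{g(k−s) : s ∈ {4, 5}, s ≤ k}:
k:     0  1  2  3  4  5  6  7  8  9 10 11 12 13
g(k):  0  0  0  0  1  1  1  1  2  0  0  0  0  1
So g(13) = 1.
By the Sprague-Grundy theorem, the Grundy value of a sum of independent games is the XOR of the component values.
Combined value = 11 ⊕ 1 = 10.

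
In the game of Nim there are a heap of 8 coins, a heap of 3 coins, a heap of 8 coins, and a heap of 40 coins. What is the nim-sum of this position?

Nim-sum: 8 ⊕ 3 ⊕ 8 ⊕ 40 = 43.

43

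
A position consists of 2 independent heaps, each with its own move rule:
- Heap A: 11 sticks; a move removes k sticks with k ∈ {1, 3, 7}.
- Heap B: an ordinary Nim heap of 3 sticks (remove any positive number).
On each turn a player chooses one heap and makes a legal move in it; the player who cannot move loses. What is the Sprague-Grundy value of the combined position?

2

Build the Grundy sequence for heap A with g(k) = mex{g(k−s) : s ∈ {1, 3, 7}, s ≤ k}:
k:     0  1  2  3  4  5  6  7  8  9 10 11
g(k):  0  1  0  1  0  1  0  1  0  1  0  1
So g(11) = 1.
Heap B is a plain Nim heap of size 3, so its Grundy value is 3.
By the Sprague-Grundy theorem, the Grundy value of a sum of independent games is the XOR of the component values.
Combined value = 1 ⊕ 3 = 2.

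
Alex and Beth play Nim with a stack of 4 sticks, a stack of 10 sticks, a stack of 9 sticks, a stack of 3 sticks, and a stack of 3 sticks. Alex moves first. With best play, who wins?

Compute the nim-sum pairwise:
4 ^ 10 = 14
14 ^ 9 = 7
7 ^ 3 = 4
4 ^ 3 = 7
The nim-sum is 7 ≠ 0, so this is an N-position: the player to move can win; Alex has a winning move.

Alex wins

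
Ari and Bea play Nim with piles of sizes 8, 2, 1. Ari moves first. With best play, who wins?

Ari wins

In binary:
  1000  (8)
  0010  (2)
  0001  (1)
  ----
  1011  (11)
The nim-sum is 11 ≠ 0, so this is an N-position: the player to move can win; Ari has a winning move.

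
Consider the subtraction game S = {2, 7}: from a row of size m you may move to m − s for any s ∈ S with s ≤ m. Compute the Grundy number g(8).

2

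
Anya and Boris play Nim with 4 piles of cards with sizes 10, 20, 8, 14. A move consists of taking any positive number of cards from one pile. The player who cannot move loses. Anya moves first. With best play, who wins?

Write each in binary and XOR column by column:
  01010  (10)
  10100  (20)
  01000  (8)
  01110  (14)
  -----
  11000  (24)
The nim-sum is 24 ≠ 0, so this is an N-position: the player to move can win; Anya has a winning move.

Anya wins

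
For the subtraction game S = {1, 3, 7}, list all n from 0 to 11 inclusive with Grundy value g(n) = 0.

0, 2, 4, 6, 8, 10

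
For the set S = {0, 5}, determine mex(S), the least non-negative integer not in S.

1

0 is in the set but 1 is not, so the mex is 1.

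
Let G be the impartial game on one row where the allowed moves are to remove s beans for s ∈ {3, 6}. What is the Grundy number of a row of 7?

Grundy values for subtraction set {3, 6}:
g(0) = mex{} = 0
g(1) = mex{} = 0
g(2) = mex{} = 0
g(3) = mex{0} = 1
g(4) = mex{0} = 1
g(5) = mex{0} = 1
g(6) = mex{0,1} = 2
g(7) = mex{0,1} = 2
So g(7) = 2.

2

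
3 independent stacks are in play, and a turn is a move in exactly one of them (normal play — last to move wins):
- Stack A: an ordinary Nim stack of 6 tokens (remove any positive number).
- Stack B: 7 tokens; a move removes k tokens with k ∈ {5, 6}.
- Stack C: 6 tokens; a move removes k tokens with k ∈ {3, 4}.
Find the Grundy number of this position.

Stack A is a plain Nim stack of size 6, so its Grundy value is 6.
For stack B, compute g(0), g(1), … with moves {5, 6}:
k:     0  1  2  3  4  5  6  7
g(k):  0  0  0  0  0  1  1  1
So g(7) = 1.
Build the Grundy sequence for stack C with g(k) = mex{g(k−s) : s ∈ {3, 4}, s ≤ k}:
g(0) = mex{} = 0
g(1) = mex{} = 0
g(2) = mex{} = 0
g(3) = mex{0} = 1
g(4) = mex{0} = 1
g(5) = mex{0} = 1
g(6) = mex{0,1} = 2
So g(6) = 2.
By the Sprague-Grundy theorem, the Grundy value of a sum of independent games is the XOR of the component values.
Combined value = 6 ⊕ 1 ⊕ 2 = 5.

5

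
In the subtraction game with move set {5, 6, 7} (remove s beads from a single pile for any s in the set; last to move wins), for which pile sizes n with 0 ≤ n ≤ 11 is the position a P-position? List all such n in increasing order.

Compute g(0), g(1), … for moves {5, 6, 7}:
g(0) = mex{} = 0
g(1) = mex{} = 0
g(2) = mex{} = 0
g(3) = mex{} = 0
g(4) = mex{} = 0
g(5) = mex{0} = 1
g(6) = mex{0} = 1
g(7) = mex{0} = 1
g(8) = mex{0} = 1
g(9) = mex{0} = 1
g(10) = mex{0,1} = 2
g(11) = mex{0,1} = 2
The P-positions (g = 0) in 0..11 are 0, 1, 2, 3, 4.

0, 1, 2, 3, 4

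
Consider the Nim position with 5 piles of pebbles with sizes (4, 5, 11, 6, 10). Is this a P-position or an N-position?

N-position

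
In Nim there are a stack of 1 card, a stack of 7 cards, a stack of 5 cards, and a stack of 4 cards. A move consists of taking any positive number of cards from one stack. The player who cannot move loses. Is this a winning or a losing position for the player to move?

Compute the nim-sum pairwise:
1 XOR 7 = 6
6 XOR 5 = 3
3 XOR 4 = 7
The nim-sum is 7 ≠ 0, so this is an N-position: the player to move can win.

Winning position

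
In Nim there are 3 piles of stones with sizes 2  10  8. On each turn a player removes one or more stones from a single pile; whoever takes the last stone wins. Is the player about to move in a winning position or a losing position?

Compute the nim-sum pairwise:
2 ^ 10 = 8
8 ^ 8 = 0
The nim-sum is 0, so this is a P-position: the player to move is in a losing position under optimal play.

Losing position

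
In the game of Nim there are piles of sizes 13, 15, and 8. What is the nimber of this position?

10

Write each in binary and XOR column by column:
  1101  (13)
  1111  (15)
  1000  (8)
  ----
  1010  (10)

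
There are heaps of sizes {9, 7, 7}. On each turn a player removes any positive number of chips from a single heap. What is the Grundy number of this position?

9

Nim-sum: 9 XOR 7 XOR 7 = 9.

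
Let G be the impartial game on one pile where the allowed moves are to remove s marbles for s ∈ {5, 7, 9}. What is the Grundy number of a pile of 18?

Build the Grundy sequence with g(k) = mex{g(k−s) : s ∈ {5, 7, 9}, s ≤ k}:
k:     0  1  2  3  4  5  6  7  8  9 10 11 12 13 14 15 16 17 18
g(k):  0  0  0  0  0  1  1  1  1  1  2  2  2  2  0  0  0  0  0
So g(18) = 0.

0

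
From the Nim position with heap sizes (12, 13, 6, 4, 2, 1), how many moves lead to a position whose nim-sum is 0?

Nim-sum: 12 ^ 13 ^ 6 ^ 4 ^ 2 ^ 1 = 0.
The nim-sum is already 0, so every move leaves a nonzero nim-sum — there are no winning moves.

0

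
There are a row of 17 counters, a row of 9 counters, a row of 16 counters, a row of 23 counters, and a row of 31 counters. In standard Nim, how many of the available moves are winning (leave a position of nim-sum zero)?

0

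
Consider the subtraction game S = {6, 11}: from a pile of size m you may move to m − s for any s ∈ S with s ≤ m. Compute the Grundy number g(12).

2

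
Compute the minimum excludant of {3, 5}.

0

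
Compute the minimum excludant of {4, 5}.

0

0 is not in the set, so the mex is 0.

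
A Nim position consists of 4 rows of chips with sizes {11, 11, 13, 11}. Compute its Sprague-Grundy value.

Write each in binary and XOR column by column:
  1011  (11)
  1011  (11)
  1101  (13)
  1011  (11)
  ----
  0110  (6)

6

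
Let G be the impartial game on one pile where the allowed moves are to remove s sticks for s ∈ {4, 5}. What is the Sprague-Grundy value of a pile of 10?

Build the Grundy sequence with g(k) = mex{g(k−s) : s ∈ {4, 5}, s ≤ k}:
k:     0  1  2  3  4  5  6  7  8  9 10
g(k):  0  0  0  0  1  1  1  1  2  0  0
So g(10) = 0.

0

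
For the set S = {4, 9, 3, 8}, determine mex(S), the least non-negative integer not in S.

0

0 is not in the set, so the mex is 0.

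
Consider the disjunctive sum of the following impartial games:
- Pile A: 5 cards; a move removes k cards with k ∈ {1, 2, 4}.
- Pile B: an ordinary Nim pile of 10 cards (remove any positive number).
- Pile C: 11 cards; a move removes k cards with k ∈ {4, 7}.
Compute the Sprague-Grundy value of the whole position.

Build the Grundy sequence for pile A with g(k) = mex{g(k−s) : s ∈ {1, 2, 4}, s ≤ k}:
k:     0  1  2  3  4  5
g(k):  0  1  2  0  1  2
So g(5) = 2.
Pile B is a plain Nim pile of size 10, so its Grundy value is 10.
For pile C, compute g(0), g(1), … with moves {4, 7}:
g(0) = mex{} = 0
g(1) = mex{} = 0
g(2) = mex{} = 0
g(3) = mex{} = 0
g(4) = mex{0} = 1
g(5) = mex{0} = 1
g(6) = mex{0} = 1
g(7) = mex{0} = 1
g(8) = mex{0,1} = 2
g(9) = mex{0,1} = 2
g(10) = mex{0,1} = 2
g(11) = mex{1} = 0
So g(11) = 0.
By the Sprague-Grundy theorem, the Grundy value of a sum of independent games is the XOR of the component values.
Combined value = 2 XOR 10 XOR 0 = 8.

8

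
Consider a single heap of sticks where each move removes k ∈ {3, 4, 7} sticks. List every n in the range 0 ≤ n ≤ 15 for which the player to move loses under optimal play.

0, 1, 2, 10, 11, 12

Build the Grundy sequence with g(k) = mex{g(k−s) : s ∈ {3, 4, 7}, s ≤ k}:
k:     0  1  2  3  4  5  6  7  8  9 10 11 12 13 14 15
g(k):  0  0  0  1  1  1  2  2  2  3  0  0  0  1  1  1
The P-positions (g = 0) in 0..15 are 0, 1, 2, 10, 11, 12.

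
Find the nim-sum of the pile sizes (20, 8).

In binary:
  10100  (20)
  01000  (8)
  -----
  11100  (28)

28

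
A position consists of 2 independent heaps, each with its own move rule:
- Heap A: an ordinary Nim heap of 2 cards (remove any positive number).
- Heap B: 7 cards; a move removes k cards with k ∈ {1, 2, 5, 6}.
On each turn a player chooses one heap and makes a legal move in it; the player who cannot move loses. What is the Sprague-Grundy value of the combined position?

Heap A is a plain Nim heap of size 2, so its Grundy value is 2.
Build the Grundy sequence for heap B with g(k) = mex{g(k−s) : s ∈ {1, 2, 5, 6}, s ≤ k}:
g(0) = mex{} = 0
g(1) = mex{0} = 1
g(2) = mex{0,1} = 2
g(3) = mex{1,2} = 0
g(4) = mex{0,2} = 1
g(5) = mex{0,1} = 2
g(6) = mex{0,1,2} = 3
g(7) = mex{1,2,3} = 0
So g(7) = 0.
The value of a disjunctive sum is the nim-sum of the parts.
Combined value = 2 ⊕ 0 = 2.

2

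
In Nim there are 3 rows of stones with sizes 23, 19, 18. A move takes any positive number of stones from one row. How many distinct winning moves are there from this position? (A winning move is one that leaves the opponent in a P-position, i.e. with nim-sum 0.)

3

Nim-sum: 23 ^ 19 ^ 18 = 22.
The overall nim-sum is X = 22. A row of size p has a winning move iff p XOR X < p (reduce it to p XOR X).
  23: 23 XOR 22 = 1 < 23 — winning move (to 1).
  19: 19 XOR 22 = 5 < 19 — winning move (to 5).
  18: 18 XOR 22 = 4 < 18 — winning move (to 4).
That gives 3 winning moves.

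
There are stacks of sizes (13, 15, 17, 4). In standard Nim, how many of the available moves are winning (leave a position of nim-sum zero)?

1

Compute the nim-sum pairwise:
13 ⊕ 15 = 2
2 ⊕ 17 = 19
19 ⊕ 4 = 23
The overall nim-sum is X = 23. A stack of size p has a winning move iff p XOR X < p (reduce it to p XOR X).
  13: 13 XOR 23 = 26 ≥ 13 — no move.
  15: 15 XOR 23 = 24 ≥ 15 — no move.
  17: 17 XOR 23 = 6 < 17 — winning move (to 6).
  4: 4 XOR 23 = 19 ≥ 4 — no move.
That gives 1 winning move.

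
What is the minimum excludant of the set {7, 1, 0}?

The values 0, 1 are all present; 2 is the first non-negative integer missing from the set.

2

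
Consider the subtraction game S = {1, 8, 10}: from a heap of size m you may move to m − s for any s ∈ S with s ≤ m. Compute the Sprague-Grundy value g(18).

Grundy values for subtraction set {1, 8, 10}:
k:     0  1  2  3  4  5  6  7  8  9 10 11 12 13 14 15 16 17 18
g(k):  0  1  0  1  0  1  0  1  2  0  1  0  1  0  1  0  1  2  0
So g(18) = 0.

0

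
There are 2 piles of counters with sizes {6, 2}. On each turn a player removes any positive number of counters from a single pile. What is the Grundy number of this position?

4

In binary:
  110  (6)
  010  (2)
  ---
  100  (4)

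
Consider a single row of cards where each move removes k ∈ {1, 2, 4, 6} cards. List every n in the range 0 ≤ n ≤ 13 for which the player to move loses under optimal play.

0, 3, 8, 11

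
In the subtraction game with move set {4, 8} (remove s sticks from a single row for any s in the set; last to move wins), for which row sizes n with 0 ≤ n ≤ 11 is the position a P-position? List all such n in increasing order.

0, 1, 2, 3

Compute g(0), g(1), … for moves {4, 8}:
k:     0  1  2  3  4  5  6  7  8  9 10 11
g(k):  0  0  0  0  1  1  1  1  2  2  2  2
The P-positions (g = 0) in 0..11 are 0, 1, 2, 3.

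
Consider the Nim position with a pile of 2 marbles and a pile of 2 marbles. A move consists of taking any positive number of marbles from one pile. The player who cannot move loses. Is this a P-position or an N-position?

P-position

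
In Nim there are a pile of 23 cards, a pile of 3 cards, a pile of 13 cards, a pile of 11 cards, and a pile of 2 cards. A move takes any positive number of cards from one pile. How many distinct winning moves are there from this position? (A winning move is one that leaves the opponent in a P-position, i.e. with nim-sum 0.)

1

Compute the nim-sum pairwise:
23 ^ 3 = 20
20 ^ 13 = 25
25 ^ 11 = 18
18 ^ 2 = 16
The overall nim-sum is X = 16. A pile of size p has a winning move iff p XOR X < p (reduce it to p XOR X).
  23: 23 XOR 16 = 7 < 23 — winning move (to 7).
  3: 3 XOR 16 = 19 ≥ 3 — no move.
  13: 13 XOR 16 = 29 ≥ 13 — no move.
  11: 11 XOR 16 = 27 ≥ 11 — no move.
  2: 2 XOR 16 = 18 ≥ 2 — no move.
That gives 1 winning move.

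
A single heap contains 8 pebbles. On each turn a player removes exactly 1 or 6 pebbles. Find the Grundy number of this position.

1

Build the Grundy sequence with g(k) = mex{g(k−s) : s ∈ {1, 6}, s ≤ k}:
k:     0  1  2  3  4  5  6  7  8
g(k):  0  1  0  1  0  1  2  0  1
So g(8) = 1.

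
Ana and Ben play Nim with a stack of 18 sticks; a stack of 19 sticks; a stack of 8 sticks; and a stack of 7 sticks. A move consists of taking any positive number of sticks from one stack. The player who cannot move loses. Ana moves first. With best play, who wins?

Ana wins

In binary:
  10010  (18)
  10011  (19)
  01000  (8)
  00111  (7)
  -----
  01110  (14)
The nim-sum is 14 ≠ 0, so this is an N-position: the player to move can win; Ana has a winning move.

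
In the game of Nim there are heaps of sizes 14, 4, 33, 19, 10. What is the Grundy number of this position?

50

Nim-sum: 14 ⊕ 4 ⊕ 33 ⊕ 19 ⊕ 10 = 50.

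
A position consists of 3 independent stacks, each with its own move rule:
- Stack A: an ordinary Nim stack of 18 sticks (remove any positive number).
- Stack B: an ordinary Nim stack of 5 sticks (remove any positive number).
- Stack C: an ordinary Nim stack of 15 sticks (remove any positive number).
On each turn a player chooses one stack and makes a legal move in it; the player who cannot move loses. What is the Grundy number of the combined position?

24

Stack A is a plain Nim stack of size 18, so its Grundy value is 18.
Stack B is a plain Nim stack of size 5, so its Grundy value is 5.
Stack C is a plain Nim stack of size 15, so its Grundy value is 15.
By the Sprague-Grundy theorem, the Grundy value of a sum of independent games is the XOR of the component values.
Combined value = 18 ⊕ 5 ⊕ 15 = 24.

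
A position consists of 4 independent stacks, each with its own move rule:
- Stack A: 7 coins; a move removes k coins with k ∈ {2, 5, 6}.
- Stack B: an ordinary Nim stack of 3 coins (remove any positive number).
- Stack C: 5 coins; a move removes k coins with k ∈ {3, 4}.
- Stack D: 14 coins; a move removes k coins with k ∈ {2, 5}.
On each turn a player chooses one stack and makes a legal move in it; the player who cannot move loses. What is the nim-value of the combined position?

1

For stack A, compute g(0), g(1), … with moves {2, 5, 6}:
g(0) = mex{} = 0
g(1) = mex{} = 0
g(2) = mex{0} = 1
g(3) = mex{0} = 1
g(4) = mex{1} = 0
g(5) = mex{0,1} = 2
g(6) = mex{0} = 1
g(7) = mex{0,1,2} = 3
So g(7) = 3.
Stack B is a plain Nim stack of size 3, so its Grundy value is 3.
Grundy values for stack C (subtraction set {3, 4}):
k:     0  1  2  3  4  5
g(k):  0  0  0  1  1  1
So g(5) = 1.
Grundy values for stack D (subtraction set {2, 5}):
g(0) = mex{} = 0
g(1) = mex{} = 0
g(2) = mex{0} = 1
g(3) = mex{0} = 1
g(4) = mex{1} = 0
g(5) = mex{0,1} = 2
g(6) = mex{0} = 1
g(7) = mex{1,2} = 0
g(8) = mex{1} = 0
g(9) = mex{0} = 1
g(10) = mex{0,2} = 1
g(11) = mex{1} = 0
g(12) = mex{0,1} = 2
g(13) = mex{0} = 1
g(14) = mex{1,2} = 0
So g(14) = 0.
By the Sprague-Grundy theorem, the Grundy value of a sum of independent games is the XOR of the component values.
Combined value = 3 XOR 3 XOR 1 XOR 0 = 1.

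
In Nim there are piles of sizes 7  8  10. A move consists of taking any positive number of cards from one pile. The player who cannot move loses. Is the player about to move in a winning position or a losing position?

Winning position

Compute the nim-sum pairwise:
7 ⊕ 8 = 15
15 ⊕ 10 = 5
The nim-sum is 5 ≠ 0, so this is an N-position: the player to move can win.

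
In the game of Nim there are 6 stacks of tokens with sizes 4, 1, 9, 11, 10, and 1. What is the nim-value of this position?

In binary:
  0100  (4)
  0001  (1)
  1001  (9)
  1011  (11)
  1010  (10)
  0001  (1)
  ----
  1100  (12)

12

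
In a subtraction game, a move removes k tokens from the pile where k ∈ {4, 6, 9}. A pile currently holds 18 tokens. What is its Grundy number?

1

Compute g(0), g(1), … for moves {4, 6, 9}:
k:     0  1  2  3  4  5  6  7  8  9 10 11 12 13 14 15 16 17 18
g(k):  0  0  0  0  1  1  1  1  2  2  2  2  3  0  0  0  0  1  1
So g(18) = 1.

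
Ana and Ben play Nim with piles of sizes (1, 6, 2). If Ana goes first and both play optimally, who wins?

Ana wins

Compute the nim-sum pairwise:
1 ⊕ 6 = 7
7 ⊕ 2 = 5
The nim-sum is 5 ≠ 0, so this is an N-position: the player to move can win; Ana has a winning move.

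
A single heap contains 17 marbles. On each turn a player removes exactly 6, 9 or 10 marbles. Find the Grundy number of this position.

0

Compute g(0), g(1), … for moves {6, 9, 10}:
k:     0  1  2  3  4  5  6  7  8  9 10 11 12 13 14 15 16 17
g(k):  0  0  0  0  0  0  1  1  1  1  1  1  2  2  2  2  0  0
So g(17) = 0.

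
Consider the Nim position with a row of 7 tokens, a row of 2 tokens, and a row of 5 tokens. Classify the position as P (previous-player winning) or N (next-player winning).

Nim-sum: 7 XOR 2 XOR 5 = 0.
The nim-sum is 0, so this is a P-position: the player to move is in a losing position under optimal play.

P-position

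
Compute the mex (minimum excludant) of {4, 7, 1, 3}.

0 is not in the set, so the mex is 0.

0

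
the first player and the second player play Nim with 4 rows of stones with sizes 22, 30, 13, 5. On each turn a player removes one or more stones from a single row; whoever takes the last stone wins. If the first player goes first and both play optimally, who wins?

Compute the nim-sum pairwise:
22 ^ 30 = 8
8 ^ 13 = 5
5 ^ 5 = 0
The nim-sum is 0, so this is a P-position: the player to move is in a losing position under optimal play; the first player is about to move from it and so loses — the second player wins.

the second player wins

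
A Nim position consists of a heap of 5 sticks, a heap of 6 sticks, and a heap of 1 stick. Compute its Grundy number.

2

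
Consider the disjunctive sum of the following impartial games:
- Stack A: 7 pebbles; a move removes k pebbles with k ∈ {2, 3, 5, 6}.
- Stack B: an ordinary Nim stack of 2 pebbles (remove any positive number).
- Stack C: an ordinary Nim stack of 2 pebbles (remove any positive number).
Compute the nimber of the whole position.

3

For stack A, compute g(0), g(1), … with moves {2, 3, 5, 6}:
k:     0  1  2  3  4  5  6  7
g(k):  0  0  1  1  2  2  3  3
So g(7) = 3.
Stack B is a plain Nim stack of size 2, so its Grundy value is 2.
Stack C is a plain Nim stack of size 2, so its Grundy value is 2.
The value of a disjunctive sum is the nim-sum of the parts.
Combined value = 3 ⊕ 2 ⊕ 2 = 3.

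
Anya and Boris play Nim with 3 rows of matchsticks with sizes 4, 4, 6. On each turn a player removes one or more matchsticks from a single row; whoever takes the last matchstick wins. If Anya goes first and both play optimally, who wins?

Write each in binary and XOR column by column:
  100  (4)
  100  (4)
  110  (6)
  ---
  110  (6)
The nim-sum is 6 ≠ 0, so this is an N-position: the player to move can win; Anya has a winning move.

Anya wins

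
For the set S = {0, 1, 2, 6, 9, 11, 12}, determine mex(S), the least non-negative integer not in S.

3

The values 0, 1, 2 are all present; 3 is the first non-negative integer missing from the set.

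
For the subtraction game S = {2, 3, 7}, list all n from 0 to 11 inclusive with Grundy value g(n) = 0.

0, 1, 5, 6, 10, 11

Build the Grundy sequence with g(k) = mex{g(k−s) : s ∈ {2, 3, 7}, s ≤ k}:
k:     0  1  2  3  4  5  6  7  8  9 10 11
g(k):  0  0  1  1  2  0  0  1  1  2  0  0
The P-positions (g = 0) in 0..11 are 0, 1, 5, 6, 10, 11.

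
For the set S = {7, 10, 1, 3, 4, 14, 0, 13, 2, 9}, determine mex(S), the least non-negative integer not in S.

The values 0, 1, 2, 3, 4 are all present; 5 is the first non-negative integer missing from the set.

5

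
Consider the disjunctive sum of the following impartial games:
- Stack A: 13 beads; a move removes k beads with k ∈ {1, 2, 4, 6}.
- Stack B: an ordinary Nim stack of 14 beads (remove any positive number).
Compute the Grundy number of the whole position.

12

Grundy values for stack A (subtraction set {1, 2, 4, 6}):
k:     0  1  2  3  4  5  6  7  8  9 10 11 12 13
g(k):  0  1  2  0  1  2  3  4  0  1  2  0  1  2
So g(13) = 2.
Stack B is a plain Nim stack of size 14, so its Grundy value is 14.
By the Sprague-Grundy theorem, the Grundy value of a sum of independent games is the XOR of the component values.
Combined value = 2 ⊕ 14 = 12.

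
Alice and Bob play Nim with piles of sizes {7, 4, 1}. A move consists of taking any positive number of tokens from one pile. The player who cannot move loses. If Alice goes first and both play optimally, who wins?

Nim-sum: 7 XOR 4 XOR 1 = 2.
The nim-sum is 2 ≠ 0, so this is an N-position: the player to move can win; Alice has a winning move.

Alice wins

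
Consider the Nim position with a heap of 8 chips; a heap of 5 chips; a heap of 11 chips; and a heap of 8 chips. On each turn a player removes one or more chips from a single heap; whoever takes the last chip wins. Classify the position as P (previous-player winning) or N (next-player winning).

N-position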